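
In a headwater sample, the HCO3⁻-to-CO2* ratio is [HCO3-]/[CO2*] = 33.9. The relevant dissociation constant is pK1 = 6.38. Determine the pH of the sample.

From K1 = [H⁺][HCO3-]/[CO2*]:  pH = pK1 + log₁₀([HCO3-]/[CO2*])
log₁₀(33.9) = +1.530
pH = 6.38 + (+1.530) = 7.91

pH = 7.91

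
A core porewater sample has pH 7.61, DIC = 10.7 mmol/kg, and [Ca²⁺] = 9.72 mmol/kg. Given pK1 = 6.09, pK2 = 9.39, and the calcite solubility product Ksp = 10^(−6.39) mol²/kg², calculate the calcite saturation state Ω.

Ω = 4.05

α₂ = 1 / (1 + [H⁺]/K2 + [H⁺]²/(K1K2)) = 1 / (1 + 10^+1.78 + 10^+0.26)
   = 1 / (1 + 60.256 + 1.8197) = 1/63.076 = 0.01585
[CO3²⁻] = α₂ × DIC = 0.01585 × 10.7 = 0.1696 mmol/kg
Ksp = 10^(−6.39) = 4.074×10^-7
Ω = [Ca²⁺][CO3²⁻]/Ksp = (9.72×10^-3)(1.696×10^-4) / 4.074×10^-7 = 4.05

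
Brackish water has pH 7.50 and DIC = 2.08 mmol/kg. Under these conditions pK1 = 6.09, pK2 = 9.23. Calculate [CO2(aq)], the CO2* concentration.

[CO2*] = 0.0765 mmol/kg

α₀ = 1 / (1 + K1/[H⁺] + K1K2/[H⁺]²) = 1 / (1 + 10^+1.41 + 10^-0.32)
   = 1 / (1 + 25.704 + 0.47863) = 1/27.183 = 0.03679
[CO2*] = α₀ × DIC = 0.03679 × 2.08 = 0.0765 mmol/kg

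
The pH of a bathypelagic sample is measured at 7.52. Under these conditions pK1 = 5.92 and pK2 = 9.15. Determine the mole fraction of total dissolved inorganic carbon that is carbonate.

α₂ = 1 / (1 + [H⁺]/K2 + [H⁺]²/(K1K2)) = 1 / (1 + 10^+1.63 + 10^+0.03)
   = 1 / (1 + 42.658 + 1.0715) = 1/44.729 = 0.02236

α₂ = 0.0224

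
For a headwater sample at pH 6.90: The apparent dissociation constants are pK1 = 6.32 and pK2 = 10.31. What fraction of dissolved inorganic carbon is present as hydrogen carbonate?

α₁ = 0.792

α₁ = 1 / (1 + [H⁺]/K1 + K2/[H⁺]) = 1 / (1 + 10^-0.58 + 10^-3.41)
   = 1 / (1 + 0.26303 + 0.00038905) = 1/1.2634 = 0.7915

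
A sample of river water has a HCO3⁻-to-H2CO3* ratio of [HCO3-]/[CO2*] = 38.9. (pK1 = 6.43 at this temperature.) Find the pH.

pH = 8.02

From K1 = [H⁺][HCO3-]/[CO2*]:  pH = pK1 + log₁₀([HCO3-]/[CO2*])
log₁₀(38.9) = +1.590
pH = 6.43 + (+1.590) = 8.02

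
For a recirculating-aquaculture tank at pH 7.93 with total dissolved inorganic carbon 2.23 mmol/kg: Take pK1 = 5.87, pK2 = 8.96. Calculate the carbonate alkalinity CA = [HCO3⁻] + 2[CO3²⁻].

CA = [HCO3⁻] + 2[CO3²⁻] = (α₁ + 2α₂)·DIC
At pH 7.93: [H⁺]/K1 = 10^-2.06 = 0.0087096, K2/[H⁺] = 10^-1.03 = 0.093325
α₁ = 1/(1 + 0.0087096 + 0.093325) = 1/1.1020 = 0.9074; α₂ = α₁·K2/[H⁺] = 0.08468
α₁ + 2α₂ = 1.0768
CA = 1.0768 × 2.23 = 2.40 mmol/kg

CA = 2.40 mmol/kg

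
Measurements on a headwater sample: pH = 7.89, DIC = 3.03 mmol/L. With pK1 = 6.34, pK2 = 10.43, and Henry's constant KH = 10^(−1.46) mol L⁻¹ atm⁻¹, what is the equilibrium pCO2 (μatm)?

pCO2 = 2390 μatm

α₀ = 1 / (1 + K1/[H⁺] + K1K2/[H⁺]²) = 1 / (1 + 10^+1.55 + 10^-0.99)
   = 1 / (1 + 35.481 + 0.10233) = 1/36.584 = 0.02733
[CO2*] = α₀ × DIC = 0.02733 × 3.03 = 0.08282 mmol/L
pCO2 = [CO2*]/KH = 8.282×10^-5 / 3.467×10^-2 = 2390 μatm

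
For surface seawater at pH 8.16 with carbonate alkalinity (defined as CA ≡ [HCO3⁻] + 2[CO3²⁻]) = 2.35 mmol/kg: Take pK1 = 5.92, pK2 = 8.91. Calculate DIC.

DIC = 2.05 mmol/kg

CA = [HCO3⁻] + 2[CO3²⁻] = (α₁ + 2α₂)·DIC
At pH 8.16: [H⁺]/K1 = 10^-2.24 = 0.0057544, K2/[H⁺] = 10^-0.75 = 0.17783
α₁ = 1/(1 + 0.0057544 + 0.17783) = 1/1.1836 = 0.8449; α₂ = α₁·K2/[H⁺] = 0.1502
α₁ + 2α₂ = 1.1454
DIC = CA / (α₁ + 2α₂) = 2.35 / 1.1454 = 2.05 mmol/kg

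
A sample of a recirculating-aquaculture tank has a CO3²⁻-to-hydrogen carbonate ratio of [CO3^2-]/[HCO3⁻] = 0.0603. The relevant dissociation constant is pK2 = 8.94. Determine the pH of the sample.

pH = 7.72

From K2 = [H⁺][CO3^2-]/[HCO3⁻]:  pH = pK2 + log₁₀([CO3^2-]/[HCO3⁻])
log₁₀(0.0603) = -1.220
pH = 8.94 + (-1.220) = 7.72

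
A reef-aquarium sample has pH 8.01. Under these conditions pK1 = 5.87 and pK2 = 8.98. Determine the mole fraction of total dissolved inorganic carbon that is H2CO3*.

α₀ = 0.00650

α₀ = 1 / (1 + K1/[H⁺] + K1K2/[H⁺]²) = 1 / (1 + 10^+2.14 + 10^+1.17)
   = 1 / (1 + 138.04 + 14.791) = 1/153.83 = 0.006501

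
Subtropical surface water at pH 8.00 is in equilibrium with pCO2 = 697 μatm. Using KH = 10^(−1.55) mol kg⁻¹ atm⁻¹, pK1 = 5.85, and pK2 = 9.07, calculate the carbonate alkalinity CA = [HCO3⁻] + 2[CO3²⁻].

[CO2*] = KH · pCO2 = 10^(−1.55) × 697×10^-6 = 1.964×10^-5 mol/kg
α₀ = 1/(1 + K1/[H⁺] + K1K2/[H⁺]²) = 1/(1 + 10^+2.15 + 10^+1.08) = 0.006482
DIC = [CO2*]/α₀ = 1.964×10^-5 / 0.006482 = 3.031 mmol/kg
CA = (α₁ + 2α₂)·DIC = (0.9156 + 2×0.07793) × 3.031 = 3.25 mmol/kg

CA = 3.25 mmol/kg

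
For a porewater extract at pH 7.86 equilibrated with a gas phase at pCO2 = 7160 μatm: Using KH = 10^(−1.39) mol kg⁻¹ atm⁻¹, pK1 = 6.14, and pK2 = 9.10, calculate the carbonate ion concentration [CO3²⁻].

[CO2*] = KH · pCO2 = 10^(−1.39) × 7160×10^-6 = 2.917×10^-4 mol/kg
α₀ = 1/(1 + K1/[H⁺] + K1K2/[H⁺]²) = 1/(1 + 10^+1.72 + 10^+0.48) = 0.01770
DIC = [CO2*]/α₀ = 2.917×10^-4 / 0.01770 = 16.48 mmol/kg
[CO3²⁻] = α₂·DIC; α₂ = 0.05345, so [CO3²⁻] = 0.05345 × 16.48 = 0.881 mmol/kg

[CO3²⁻] = 0.881 mmol/kg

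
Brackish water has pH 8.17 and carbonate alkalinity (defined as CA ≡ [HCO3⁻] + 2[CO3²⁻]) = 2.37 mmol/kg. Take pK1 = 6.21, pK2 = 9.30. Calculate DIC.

DIC = 2.24 mmol/kg

CA = [HCO3⁻] + 2[CO3²⁻] = (α₁ + 2α₂)·DIC
At pH 8.17: [H⁺]/K1 = 10^-1.96 = 0.010965, K2/[H⁺] = 10^-1.13 = 0.074131
α₁ = 1/(1 + 0.010965 + 0.074131) = 1/1.0851 = 0.9216; α₂ = α₁·K2/[H⁺] = 0.06832
α₁ + 2α₂ = 1.0582
DIC = CA / (α₁ + 2α₂) = 2.37 / 1.0582 = 2.24 mmol/kg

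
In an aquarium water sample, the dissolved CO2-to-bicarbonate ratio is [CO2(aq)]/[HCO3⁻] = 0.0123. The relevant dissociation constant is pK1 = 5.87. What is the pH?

From K1 = [H⁺][HCO3⁻]/[CO2(aq)]:  pH = pK1 − log₁₀([CO2(aq)]/[HCO3⁻])
log₁₀(0.0123) = -1.910
pH = 5.87 − (-1.910) = 7.78

pH = 7.78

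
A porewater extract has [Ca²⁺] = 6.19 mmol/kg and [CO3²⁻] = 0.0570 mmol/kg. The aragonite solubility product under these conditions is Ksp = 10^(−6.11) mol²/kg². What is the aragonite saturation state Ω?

Ω = 0.455

Ksp = 10^(−6.11) = 7.762×10^-7
Ω = [Ca²⁺][CO3²⁻]/Ksp = (6.19×10^-3)(0.0570×10^-3) / 7.762×10^-7 = 0.455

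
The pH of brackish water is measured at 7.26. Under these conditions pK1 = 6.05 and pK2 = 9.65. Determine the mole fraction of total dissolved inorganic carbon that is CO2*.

α₀ = 1 / (1 + K1/[H⁺] + K1K2/[H⁺]²) = 1 / (1 + 10^+1.21 + 10^-1.18)
   = 1 / (1 + 16.218 + 0.066069) = 1/17.284 = 0.05786

α₀ = 0.0579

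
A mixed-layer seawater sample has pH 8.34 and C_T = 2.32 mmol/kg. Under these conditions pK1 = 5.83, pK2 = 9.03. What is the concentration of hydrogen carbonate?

[HCO3⁻] = 1.92 mmol/kg

α₁ = 1 / (1 + [H⁺]/K1 + K2/[H⁺]) = 1 / (1 + 10^-2.51 + 10^-0.69)
   = 1 / (1 + 0.0030903 + 0.20417) = 1/1.2073 = 0.8283
[HCO3⁻] = α₁ × DIC = 0.8283 × 2.32 = 1.92 mmol/kg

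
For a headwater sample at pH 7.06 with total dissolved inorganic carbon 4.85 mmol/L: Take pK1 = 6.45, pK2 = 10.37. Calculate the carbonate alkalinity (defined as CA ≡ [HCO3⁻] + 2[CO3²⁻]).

CA = [HCO3⁻] + 2[CO3²⁻] = (α₁ + 2α₂)·DIC
At pH 7.06: [H⁺]/K1 = 10^-0.61 = 0.24547, K2/[H⁺] = 10^-3.31 = 0.00048978
α₁ = 1/(1 + 0.24547 + 0.00048978) = 1/1.2460 = 0.8026; α₂ = α₁·K2/[H⁺] = 0.0003931
α₁ + 2α₂ = 0.8034
CA = 0.8034 × 4.85 = 3.90 mmol/L

CA = 3.90 mmol/L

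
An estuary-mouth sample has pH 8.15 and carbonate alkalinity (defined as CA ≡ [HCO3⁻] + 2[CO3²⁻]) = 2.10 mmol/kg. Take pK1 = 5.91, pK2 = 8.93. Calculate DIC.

DIC = 1.85 mmol/kg

CA = [HCO3⁻] + 2[CO3²⁻] = (α₁ + 2α₂)·DIC
At pH 8.15: [H⁺]/K1 = 10^-2.24 = 0.0057544, K2/[H⁺] = 10^-0.78 = 0.16596
α₁ = 1/(1 + 0.0057544 + 0.16596) = 1/1.1717 = 0.8535; α₂ = α₁·K2/[H⁺] = 0.1416
α₁ + 2α₂ = 1.1367
DIC = CA / (α₁ + 2α₂) = 2.10 / 1.1367 = 1.85 mmol/kg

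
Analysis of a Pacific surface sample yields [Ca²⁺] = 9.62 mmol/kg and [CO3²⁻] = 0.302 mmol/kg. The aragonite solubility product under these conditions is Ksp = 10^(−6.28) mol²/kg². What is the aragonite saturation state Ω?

Ω = 5.54

Ksp = 10^(−6.28) = 5.248×10^-7
Ω = [Ca²⁺][CO3²⁻]/Ksp = (9.62×10^-3)(0.302×10^-3) / 5.248×10^-7 = 5.54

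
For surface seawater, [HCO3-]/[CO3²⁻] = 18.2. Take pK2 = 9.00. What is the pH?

From K2 = [H⁺][CO3²⁻]/[HCO3-]:  pH = pK2 − log₁₀([HCO3-]/[CO3²⁻])
log₁₀(18.2) = +1.260
pH = 9.00 − (+1.260) = 7.74

pH = 7.74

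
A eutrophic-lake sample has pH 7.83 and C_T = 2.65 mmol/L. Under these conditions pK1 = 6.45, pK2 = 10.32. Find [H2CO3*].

[CO2*] = 0.106 mmol/L

α₀ = 1 / (1 + K1/[H⁺] + K1K2/[H⁺]²) = 1 / (1 + 10^+1.38 + 10^-1.11)
   = 1 / (1 + 23.988 + 0.077625) = 1/25.066 = 0.03989
[CO2*] = α₀ × DIC = 0.03989 × 2.65 = 0.106 mmol/L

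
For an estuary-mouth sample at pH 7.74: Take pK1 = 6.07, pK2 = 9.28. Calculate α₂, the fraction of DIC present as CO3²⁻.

α₂ = 1 / (1 + [H⁺]/K2 + [H⁺]²/(K1K2)) = 1 / (1 + 10^+1.54 + 10^-0.13)
   = 1 / (1 + 34.674 + 0.74131) = 1/36.415 = 0.02746

α₂ = 0.0275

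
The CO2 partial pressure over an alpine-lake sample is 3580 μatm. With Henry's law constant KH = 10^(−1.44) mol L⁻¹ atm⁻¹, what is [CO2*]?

[CO2*] = 130 μmol/L

KH = 10^(−1.44) = 3.631×10^-2 mol L⁻¹ atm⁻¹
[CO2*] = KH · pCO2 = 3.631×10^-2 × 3580×10^-6 atm = 1.30×10^-4 mol/L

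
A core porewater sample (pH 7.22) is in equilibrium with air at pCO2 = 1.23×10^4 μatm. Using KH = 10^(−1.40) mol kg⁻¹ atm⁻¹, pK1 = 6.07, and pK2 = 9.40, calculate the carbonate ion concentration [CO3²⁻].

[CO3²⁻] = 0.0457 mmol/kg

[CO2*] = KH · pCO2 = 10^(−1.40) × 1.23×10^4×10^-6 = 4.897×10^-4 mol/kg
α₀ = 1/(1 + K1/[H⁺] + K1K2/[H⁺]²) = 1/(1 + 10^+1.15 + 10^-1.03) = 0.06571
DIC = [CO2*]/α₀ = 4.897×10^-4 / 0.06571 = 7.452 mmol/kg
[CO3²⁻] = α₂·DIC; α₂ = 0.006132, so [CO3²⁻] = 0.006132 × 7.452 = 0.0457 mmol/kg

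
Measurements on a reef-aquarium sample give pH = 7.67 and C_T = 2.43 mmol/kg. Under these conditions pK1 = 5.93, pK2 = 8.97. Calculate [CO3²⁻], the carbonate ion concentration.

[CO3²⁻] = 0.114 mmol/kg

α₂ = 1 / (1 + [H⁺]/K2 + [H⁺]²/(K1K2)) = 1 / (1 + 10^+1.30 + 10^-0.44)
   = 1 / (1 + 19.953 + 0.36308) = 1/21.316 = 0.04691
[CO3²⁻] = α₂ × DIC = 0.04691 × 2.43 = 0.114 mmol/kg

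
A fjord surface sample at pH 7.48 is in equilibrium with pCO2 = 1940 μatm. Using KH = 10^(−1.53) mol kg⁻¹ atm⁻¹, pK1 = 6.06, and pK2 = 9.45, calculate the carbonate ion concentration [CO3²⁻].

[CO3²⁻] = 16.1 μmol/kg

[CO2*] = KH · pCO2 = 10^(−1.53) × 1940×10^-6 = 5.725×10^-5 mol/kg
α₀ = 1/(1 + K1/[H⁺] + K1K2/[H⁺]²) = 1/(1 + 10^+1.42 + 10^-0.55) = 0.03625
DIC = [CO2*]/α₀ = 5.725×10^-5 / 0.03625 = 1.579 mmol/kg
[CO3²⁻] = α₂·DIC; α₂ = 0.01022, so [CO3²⁻] = 0.01022 × 1.579 = 0.0161 mmol/kg = 16.1 μmol/kg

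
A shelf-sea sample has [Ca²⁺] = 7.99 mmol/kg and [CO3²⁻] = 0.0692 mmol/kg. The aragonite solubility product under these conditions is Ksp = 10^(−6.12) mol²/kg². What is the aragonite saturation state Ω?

Ω = 0.729

Ksp = 10^(−6.12) = 7.586×10^-7
Ω = [Ca²⁺][CO3²⁻]/Ksp = (7.99×10^-3)(0.0692×10^-3) / 7.586×10^-7 = 0.729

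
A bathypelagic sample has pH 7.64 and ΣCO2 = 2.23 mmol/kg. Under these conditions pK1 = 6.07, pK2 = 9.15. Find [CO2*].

α₀ = 1 / (1 + K1/[H⁺] + K1K2/[H⁺]²) = 1 / (1 + 10^+1.57 + 10^+0.06)
   = 1 / (1 + 37.154 + 1.1482) = 1/39.302 = 0.02544
[CO2*] = α₀ × DIC = 0.02544 × 2.23 = 0.0567 mmol/kg

[CO2*] = 0.0567 mmol/kg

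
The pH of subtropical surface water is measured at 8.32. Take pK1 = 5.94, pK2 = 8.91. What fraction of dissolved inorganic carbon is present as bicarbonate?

α₁ = 0.793

α₁ = 1 / (1 + [H⁺]/K1 + K2/[H⁺]) = 1 / (1 + 10^-2.38 + 10^-0.59)
   = 1 / (1 + 0.0041687 + 0.25704) = 1/1.2612 = 0.7929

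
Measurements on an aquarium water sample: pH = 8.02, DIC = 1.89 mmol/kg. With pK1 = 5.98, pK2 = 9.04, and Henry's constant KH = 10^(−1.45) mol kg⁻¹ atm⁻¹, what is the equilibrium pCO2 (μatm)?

pCO2 = 440 μatm

α₀ = 1 / (1 + K1/[H⁺] + K1K2/[H⁺]²) = 1 / (1 + 10^+2.04 + 10^+1.02)
   = 1 / (1 + 109.65 + 10.471) = 1/121.12 = 0.008256
[CO2*] = α₀ × DIC = 0.008256 × 1.89 = 0.01560 mmol/kg = 15.60 μmol/kg
pCO2 = [CO2*]/KH = 1.560×10^-5 / 3.548×10^-2 = 440 μatm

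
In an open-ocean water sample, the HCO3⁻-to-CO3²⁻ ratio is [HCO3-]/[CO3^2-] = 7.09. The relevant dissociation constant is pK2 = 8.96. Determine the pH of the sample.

From K2 = [H⁺][CO3^2-]/[HCO3-]:  pH = pK2 − log₁₀([HCO3-]/[CO3^2-])
log₁₀(7.09) = +0.851
pH = 8.96 − (+0.851) = 8.11

pH = 8.11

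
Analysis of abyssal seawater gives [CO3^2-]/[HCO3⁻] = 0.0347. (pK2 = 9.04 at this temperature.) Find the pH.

From K2 = [H⁺][CO3^2-]/[HCO3⁻]:  pH = pK2 + log₁₀([CO3^2-]/[HCO3⁻])
log₁₀(0.0347) = -1.460
pH = 9.04 + (-1.460) = 7.58

pH = 7.58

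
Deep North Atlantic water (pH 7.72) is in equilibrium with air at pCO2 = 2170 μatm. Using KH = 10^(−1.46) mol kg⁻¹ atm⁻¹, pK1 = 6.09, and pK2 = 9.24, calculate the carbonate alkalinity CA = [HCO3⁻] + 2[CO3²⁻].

CA = 3.40 mmol/kg

[CO2*] = KH · pCO2 = 10^(−1.46) × 2170×10^-6 = 7.524×10^-5 mol/kg
α₀ = 1/(1 + K1/[H⁺] + K1K2/[H⁺]²) = 1/(1 + 10^+1.63 + 10^+0.11) = 0.02225
DIC = [CO2*]/α₀ = 7.524×10^-5 / 0.02225 = 3.382 mmol/kg
CA = (α₁ + 2α₂)·DIC = (0.9491 + 2×0.02866) × 3.382 = 3.40 mmol/kg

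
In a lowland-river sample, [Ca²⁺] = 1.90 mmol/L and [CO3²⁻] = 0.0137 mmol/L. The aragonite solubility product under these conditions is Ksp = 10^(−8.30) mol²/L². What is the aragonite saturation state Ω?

Ω = 5.19

Ksp = 10^(−8.30) = 5.012×10^-9
Ω = [Ca²⁺][CO3²⁻]/Ksp = (1.90×10^-3)(0.0137×10^-3) / 5.012×10^-9 = 5.19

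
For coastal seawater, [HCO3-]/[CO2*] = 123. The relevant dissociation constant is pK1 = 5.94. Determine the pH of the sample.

pH = 8.03

From K1 = [H⁺][HCO3-]/[CO2*]:  pH = pK1 + log₁₀([HCO3-]/[CO2*])
log₁₀(123) = +2.090
pH = 5.94 + (+2.090) = 8.03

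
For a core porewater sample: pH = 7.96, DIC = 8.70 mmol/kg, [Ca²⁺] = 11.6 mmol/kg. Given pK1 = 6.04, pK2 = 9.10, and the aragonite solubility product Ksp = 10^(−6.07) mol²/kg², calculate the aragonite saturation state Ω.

Ω = 7.92

α₂ = 1 / (1 + [H⁺]/K2 + [H⁺]²/(K1K2)) = 1 / (1 + 10^+1.14 + 10^-0.78)
   = 1 / (1 + 13.804 + 0.16596) = 1/14.970 = 0.06680
[CO3²⁻] = α₂ × DIC = 0.06680 × 8.70 = 0.5812 mmol/kg
Ksp = 10^(−6.07) = 8.511×10^-7
Ω = [Ca²⁺][CO3²⁻]/Ksp = (11.6×10^-3)(5.812×10^-4) / 8.511×10^-7 = 7.92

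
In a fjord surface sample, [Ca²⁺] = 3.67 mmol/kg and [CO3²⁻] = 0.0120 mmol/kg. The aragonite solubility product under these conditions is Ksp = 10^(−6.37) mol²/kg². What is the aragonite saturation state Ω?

Ω = 0.103

Ksp = 10^(−6.37) = 4.266×10^-7
Ω = [Ca²⁺][CO3²⁻]/Ksp = (3.67×10^-3)(0.0120×10^-3) / 4.266×10^-7 = 0.103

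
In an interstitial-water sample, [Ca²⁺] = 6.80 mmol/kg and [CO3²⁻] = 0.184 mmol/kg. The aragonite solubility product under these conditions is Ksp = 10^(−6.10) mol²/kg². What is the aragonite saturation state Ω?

Ω = 1.58

Ksp = 10^(−6.10) = 7.943×10^-7
Ω = [Ca²⁺][CO3²⁻]/Ksp = (6.80×10^-3)(0.184×10^-3) / 7.943×10^-7 = 1.58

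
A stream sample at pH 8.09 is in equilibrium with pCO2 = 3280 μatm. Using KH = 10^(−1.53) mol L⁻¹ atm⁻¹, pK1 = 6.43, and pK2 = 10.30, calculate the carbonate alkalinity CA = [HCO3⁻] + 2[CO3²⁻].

[CO2*] = KH · pCO2 = 10^(−1.53) × 3280×10^-6 = 9.680×10^-5 mol/L
α₀ = 1/(1 + K1/[H⁺] + K1K2/[H⁺]²) = 1/(1 + 10^+1.66 + 10^-0.55) = 0.02128
DIC = [CO2*]/α₀ = 9.680×10^-5 / 0.02128 = 4.549 mmol/L
CA = (α₁ + 2α₂)·DIC = (0.9727 + 2×0.005998) × 4.549 = 4.48 mmol/L

CA = 4.48 mmol/L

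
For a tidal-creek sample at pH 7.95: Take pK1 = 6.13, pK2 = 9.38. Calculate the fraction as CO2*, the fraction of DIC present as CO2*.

α₀ = 0.0144

α₀ = 1 / (1 + K1/[H⁺] + K1K2/[H⁺]²) = 1 / (1 + 10^+1.82 + 10^+0.39)
   = 1 / (1 + 66.069 + 2.4547) = 1/69.524 = 0.01438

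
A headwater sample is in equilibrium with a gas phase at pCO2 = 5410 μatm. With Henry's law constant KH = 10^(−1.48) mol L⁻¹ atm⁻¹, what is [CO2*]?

KH = 10^(−1.48) = 3.311×10^-2 mol L⁻¹ atm⁻¹
[CO2*] = KH · pCO2 = 3.311×10^-2 × 5410×10^-6 atm = 1.79×10^-4 mol/L

[CO2*] = 179 μmol/L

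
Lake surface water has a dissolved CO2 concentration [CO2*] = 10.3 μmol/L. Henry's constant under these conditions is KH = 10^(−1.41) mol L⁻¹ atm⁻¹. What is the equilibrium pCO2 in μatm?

pCO2 = 265 μatm

KH = 10^(−1.41) = 3.890×10^-2 mol L⁻¹ atm⁻¹
pCO2 = [CO2*]/KH = 10.3×10^-6 / 3.890×10^-2 = 2.65×10^-4 atm = 265 μatm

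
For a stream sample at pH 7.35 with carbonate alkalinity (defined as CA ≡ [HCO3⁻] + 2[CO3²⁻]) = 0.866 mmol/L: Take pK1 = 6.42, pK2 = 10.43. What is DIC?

DIC = 0.967 mmol/L

CA = [HCO3⁻] + 2[CO3²⁻] = (α₁ + 2α₂)·DIC
At pH 7.35: [H⁺]/K1 = 10^-0.93 = 0.11749, K2/[H⁺] = 10^-3.08 = 0.00083176
α₁ = 1/(1 + 0.11749 + 0.00083176) = 1/1.1183 = 0.8942; α₂ = α₁·K2/[H⁺] = 0.0007438
α₁ + 2α₂ = 0.8957
DIC = CA / (α₁ + 2α₂) = 0.866 / 0.8957 = 0.967 mmol/L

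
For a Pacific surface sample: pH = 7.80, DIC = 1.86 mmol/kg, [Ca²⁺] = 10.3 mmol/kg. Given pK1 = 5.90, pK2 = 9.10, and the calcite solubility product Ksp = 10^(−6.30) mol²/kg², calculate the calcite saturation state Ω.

Ω = 1.80

α₂ = 1 / (1 + [H⁺]/K2 + [H⁺]²/(K1K2)) = 1 / (1 + 10^+1.30 + 10^-0.60)
   = 1 / (1 + 19.953 + 0.25119) = 1/21.204 = 0.04716
[CO3²⁻] = α₂ × DIC = 0.04716 × 1.86 = 0.08772 mmol/kg
Ksp = 10^(−6.30) = 5.012×10^-7
Ω = [Ca²⁺][CO3²⁻]/Ksp = (10.3×10^-3)(8.772×10^-5) / 5.012×10^-7 = 1.80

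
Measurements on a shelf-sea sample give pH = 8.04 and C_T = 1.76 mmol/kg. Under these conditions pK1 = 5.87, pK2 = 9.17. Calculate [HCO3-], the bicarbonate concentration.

α₁ = 1 / (1 + [H⁺]/K1 + K2/[H⁺]) = 1 / (1 + 10^-2.17 + 10^-1.13)
   = 1 / (1 + 0.0067608 + 0.074131) = 1/1.0809 = 0.9252
[HCO3⁻] = α₁ × DIC = 0.9252 × 1.76 = 1.63 mmol/kg

[HCO3⁻] = 1.63 mmol/kg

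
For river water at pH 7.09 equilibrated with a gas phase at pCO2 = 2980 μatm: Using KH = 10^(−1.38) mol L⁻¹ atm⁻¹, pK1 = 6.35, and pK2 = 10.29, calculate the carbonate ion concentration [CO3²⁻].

[CO3²⁻] = 0.431 μmol/L

[CO2*] = KH · pCO2 = 10^(−1.38) × 2980×10^-6 = 1.242×10^-4 mol/L
α₀ = 1/(1 + K1/[H⁺] + K1K2/[H⁺]²) = 1/(1 + 10^+0.74 + 10^-2.46) = 0.1539
DIC = [CO2*]/α₀ = 1.242×10^-4 / 0.1539 = 0.8073 mmol/L
[CO3²⁻] = α₂·DIC; α₂ = 0.0005335, so [CO3²⁻] = 0.0005335 × 0.8073 = 0.000431 mmol/L = 0.431 μmol/L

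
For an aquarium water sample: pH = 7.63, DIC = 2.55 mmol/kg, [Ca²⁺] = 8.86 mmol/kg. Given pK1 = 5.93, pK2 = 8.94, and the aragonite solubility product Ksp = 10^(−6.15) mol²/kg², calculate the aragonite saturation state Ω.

α₂ = 1 / (1 + [H⁺]/K2 + [H⁺]²/(K1K2)) = 1 / (1 + 10^+1.31 + 10^-0.39)
   = 1 / (1 + 20.417 + 0.40738) = 1/21.825 = 0.04582
[CO3²⁻] = α₂ × DIC = 0.04582 × 2.55 = 0.1168 mmol/kg
Ksp = 10^(−6.15) = 7.079×10^-7
Ω = [Ca²⁺][CO3²⁻]/Ksp = (8.86×10^-3)(1.168×10^-4) / 7.079×10^-7 = 1.46

Ω = 1.46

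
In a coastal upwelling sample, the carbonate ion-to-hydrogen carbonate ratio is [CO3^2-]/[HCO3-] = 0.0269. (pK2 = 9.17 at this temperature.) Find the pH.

From K2 = [H⁺][CO3^2-]/[HCO3-]:  pH = pK2 + log₁₀([CO3^2-]/[HCO3-])
log₁₀(0.0269) = -1.570
pH = 9.17 + (-1.570) = 7.60

pH = 7.60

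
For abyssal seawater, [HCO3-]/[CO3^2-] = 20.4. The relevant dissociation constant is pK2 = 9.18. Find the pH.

pH = 7.87

From K2 = [H⁺][CO3^2-]/[HCO3-]:  pH = pK2 − log₁₀([HCO3-]/[CO3^2-])
log₁₀(20.4) = +1.310
pH = 9.18 − (+1.310) = 7.87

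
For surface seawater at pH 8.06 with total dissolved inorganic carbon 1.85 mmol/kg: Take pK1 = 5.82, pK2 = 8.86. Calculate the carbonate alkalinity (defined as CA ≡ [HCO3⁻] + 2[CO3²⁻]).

CA = [HCO3⁻] + 2[CO3²⁻] = (α₁ + 2α₂)·DIC
At pH 8.06: [H⁺]/K1 = 10^-2.24 = 0.0057544, K2/[H⁺] = 10^-0.80 = 0.15849
α₁ = 1/(1 + 0.0057544 + 0.15849) = 1/1.1642 = 0.8589; α₂ = α₁·K2/[H⁺] = 0.1361
α₁ + 2α₂ = 1.1312
CA = 1.1312 × 1.85 = 2.09 mmol/kg

CA = 2.09 mmol/kg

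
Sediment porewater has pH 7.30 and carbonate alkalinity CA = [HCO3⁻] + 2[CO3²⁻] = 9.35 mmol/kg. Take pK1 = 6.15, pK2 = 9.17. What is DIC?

CA = [HCO3⁻] + 2[CO3²⁻] = (α₁ + 2α₂)·DIC
At pH 7.30: [H⁺]/K1 = 10^-1.15 = 0.070795, K2/[H⁺] = 10^-1.87 = 0.013490
α₁ = 1/(1 + 0.070795 + 0.013490) = 1/1.0843 = 0.9223; α₂ = α₁·K2/[H⁺] = 0.01244
α₁ + 2α₂ = 0.9471
DIC = CA / (α₁ + 2α₂) = 9.35 / 0.9471 = 9.87 mmol/kg

DIC = 9.87 mmol/kg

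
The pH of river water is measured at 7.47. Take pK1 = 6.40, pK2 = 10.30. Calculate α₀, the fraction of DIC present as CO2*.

α₀ = 1 / (1 + K1/[H⁺] + K1K2/[H⁺]²) = 1 / (1 + 10^+1.07 + 10^-1.76)
   = 1 / (1 + 11.749 + 0.017378) = 1/12.766 = 0.07833

α₀ = 0.0783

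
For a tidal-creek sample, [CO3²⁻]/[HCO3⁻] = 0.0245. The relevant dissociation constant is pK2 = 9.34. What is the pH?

From K2 = [H⁺][CO3²⁻]/[HCO3⁻]:  pH = pK2 + log₁₀([CO3²⁻]/[HCO3⁻])
log₁₀(0.0245) = -1.611
pH = 9.34 + (-1.611) = 7.73

pH = 7.73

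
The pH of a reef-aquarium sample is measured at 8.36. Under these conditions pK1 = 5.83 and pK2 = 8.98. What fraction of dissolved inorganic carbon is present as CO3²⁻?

α₂ = 0.193

α₂ = 1 / (1 + [H⁺]/K2 + [H⁺]²/(K1K2)) = 1 / (1 + 10^+0.62 + 10^-1.91)
   = 1 / (1 + 4.1687 + 0.012303) = 1/5.1810 = 0.1930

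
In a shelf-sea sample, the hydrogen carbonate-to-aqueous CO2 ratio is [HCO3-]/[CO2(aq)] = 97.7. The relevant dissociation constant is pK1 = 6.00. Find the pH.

From K1 = [H⁺][HCO3-]/[CO2(aq)]:  pH = pK1 + log₁₀([HCO3-]/[CO2(aq)])
log₁₀(97.7) = +1.990
pH = 6.00 + (+1.990) = 7.99

pH = 7.99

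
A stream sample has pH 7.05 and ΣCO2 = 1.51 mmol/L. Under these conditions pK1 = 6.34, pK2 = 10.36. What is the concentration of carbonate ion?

α₂ = 1 / (1 + [H⁺]/K2 + [H⁺]²/(K1K2)) = 1 / (1 + 10^+3.31 + 10^+2.60)
   = 1 / (1 + 2041.7 + 398.11) = 1/2440.8 = 0.0004097
[CO3²⁻] = α₂ × DIC = 0.0004097 × 1.51 = 0.000619 mmol/L = 0.619 μmol/L

[CO3²⁻] = 0.619 μmol/L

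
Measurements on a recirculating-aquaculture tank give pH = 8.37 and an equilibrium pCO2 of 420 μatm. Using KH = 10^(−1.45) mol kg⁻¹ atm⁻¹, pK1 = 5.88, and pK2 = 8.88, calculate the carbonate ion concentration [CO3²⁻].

[CO3²⁻] = 1.42 mmol/kg

[CO2*] = KH · pCO2 = 10^(−1.45) × 420×10^-6 = 1.490×10^-5 mol/kg
α₀ = 1/(1 + K1/[H⁺] + K1K2/[H⁺]²) = 1/(1 + 10^+2.49 + 10^+1.98) = 0.002466
DIC = [CO2*]/α₀ = 1.490×10^-5 / 0.002466 = 6.043 mmol/kg
[CO3²⁻] = α₂·DIC; α₂ = 0.2355, so [CO3²⁻] = 0.2355 × 6.043 = 1.42 mmol/kg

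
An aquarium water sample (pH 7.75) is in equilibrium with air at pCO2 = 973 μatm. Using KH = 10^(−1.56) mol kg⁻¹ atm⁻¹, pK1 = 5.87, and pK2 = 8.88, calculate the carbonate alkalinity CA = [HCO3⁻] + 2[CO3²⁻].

CA = 2.33 mmol/kg

[CO2*] = KH · pCO2 = 10^(−1.56) × 973×10^-6 = 2.680×10^-5 mol/kg
α₀ = 1/(1 + K1/[H⁺] + K1K2/[H⁺]²) = 1/(1 + 10^+1.88 + 10^+0.75) = 0.01212
DIC = [CO2*]/α₀ = 2.680×10^-5 / 0.01212 = 2.210 mmol/kg
CA = (α₁ + 2α₂)·DIC = (0.9197 + 2×0.06818) × 2.210 = 2.33 mmol/kg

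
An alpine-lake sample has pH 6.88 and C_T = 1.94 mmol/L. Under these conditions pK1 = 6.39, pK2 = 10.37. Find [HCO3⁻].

[HCO3⁻] = 1.47 mmol/L

α₁ = 1 / (1 + [H⁺]/K1 + K2/[H⁺]) = 1 / (1 + 10^-0.49 + 10^-3.49)
   = 1 / (1 + 0.32359 + 0.00032359) = 1/1.3239 = 0.7553
[HCO3⁻] = α₁ × DIC = 0.7553 × 1.94 = 1.47 mmol/L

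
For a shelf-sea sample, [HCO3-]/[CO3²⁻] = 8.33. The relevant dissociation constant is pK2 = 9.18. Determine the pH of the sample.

From K2 = [H⁺][CO3²⁻]/[HCO3-]:  pH = pK2 − log₁₀([HCO3-]/[CO3²⁻])
log₁₀(8.33) = +0.921
pH = 9.18 − (+0.921) = 8.26

pH = 8.26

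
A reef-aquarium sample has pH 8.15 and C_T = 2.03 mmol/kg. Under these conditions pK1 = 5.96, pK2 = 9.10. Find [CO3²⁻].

α₂ = 1 / (1 + [H⁺]/K2 + [H⁺]²/(K1K2)) = 1 / (1 + 10^+0.95 + 10^-1.24)
   = 1 / (1 + 8.9125 + 0.057544) = 1/9.9701 = 0.1003
[CO3²⁻] = α₂ × DIC = 0.1003 × 2.03 = 0.204 mmol/kg

[CO3²⁻] = 0.204 mmol/kg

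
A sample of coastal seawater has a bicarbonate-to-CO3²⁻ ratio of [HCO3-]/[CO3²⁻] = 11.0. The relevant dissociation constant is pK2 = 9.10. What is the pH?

pH = 8.06

From K2 = [H⁺][CO3²⁻]/[HCO3-]:  pH = pK2 − log₁₀([HCO3-]/[CO3²⁻])
log₁₀(11.0) = +1.041
pH = 9.10 − (+1.041) = 8.06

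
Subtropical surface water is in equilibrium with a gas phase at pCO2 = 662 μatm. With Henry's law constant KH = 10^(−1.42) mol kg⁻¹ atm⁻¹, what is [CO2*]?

[CO2*] = 25.2 μmol/kg

KH = 10^(−1.42) = 3.802×10^-2 mol kg⁻¹ atm⁻¹
[CO2*] = KH · pCO2 = 3.802×10^-2 × 662×10^-6 atm = 2.52×10^-5 mol/kg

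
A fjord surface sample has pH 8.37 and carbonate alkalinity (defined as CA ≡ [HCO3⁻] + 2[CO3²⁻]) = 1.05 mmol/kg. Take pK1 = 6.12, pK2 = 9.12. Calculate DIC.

DIC = 0.917 mmol/kg

CA = [HCO3⁻] + 2[CO3²⁻] = (α₁ + 2α₂)·DIC
At pH 8.37: [H⁺]/K1 = 10^-2.25 = 0.0056234, K2/[H⁺] = 10^-0.75 = 0.17783
α₁ = 1/(1 + 0.0056234 + 0.17783) = 1/1.1835 = 0.8450; α₂ = α₁·K2/[H⁺] = 0.1503
α₁ + 2α₂ = 1.1455
DIC = CA / (α₁ + 2α₂) = 1.05 / 1.1455 = 0.917 mmol/kg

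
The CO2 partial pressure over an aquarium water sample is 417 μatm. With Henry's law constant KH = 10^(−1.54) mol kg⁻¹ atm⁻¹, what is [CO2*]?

KH = 10^(−1.54) = 2.884×10^-2 mol kg⁻¹ atm⁻¹
[CO2*] = KH · pCO2 = 2.884×10^-2 × 417×10^-6 atm = 1.20×10^-5 mol/kg

[CO2*] = 12.0 μmol/kg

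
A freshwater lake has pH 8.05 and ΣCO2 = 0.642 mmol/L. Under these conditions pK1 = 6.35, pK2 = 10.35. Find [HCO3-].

α₁ = 1 / (1 + [H⁺]/K1 + K2/[H⁺]) = 1 / (1 + 10^-1.70 + 10^-2.30)
   = 1 / (1 + 0.019953 + 0.0050119) = 1/1.0250 = 0.9756
[HCO3⁻] = α₁ × DIC = 0.9756 × 0.642 = 0.626 mmol/L

[HCO3⁻] = 0.626 mmol/L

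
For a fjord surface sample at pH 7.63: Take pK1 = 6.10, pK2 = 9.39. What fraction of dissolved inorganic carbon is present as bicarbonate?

α₁ = 1 / (1 + [H⁺]/K1 + K2/[H⁺]) = 1 / (1 + 10^-1.53 + 10^-1.76)
   = 1 / (1 + 0.029512 + 0.017378) = 1/1.0469 = 0.9552

α₁ = 0.955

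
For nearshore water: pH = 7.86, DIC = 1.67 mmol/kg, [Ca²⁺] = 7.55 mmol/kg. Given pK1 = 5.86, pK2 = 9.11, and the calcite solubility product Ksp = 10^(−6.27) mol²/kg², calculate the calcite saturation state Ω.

α₂ = 1 / (1 + [H⁺]/K2 + [H⁺]²/(K1K2)) = 1 / (1 + 10^+1.25 + 10^-0.75)
   = 1 / (1 + 17.783 + 0.17783) = 1/18.961 = 0.05274
[CO3²⁻] = α₂ × DIC = 0.05274 × 1.67 = 0.08808 mmol/kg
Ksp = 10^(−6.27) = 5.370×10^-7
Ω = [Ca²⁺][CO3²⁻]/Ksp = (7.55×10^-3)(8.808×10^-5) / 5.370×10^-7 = 1.24

Ω = 1.24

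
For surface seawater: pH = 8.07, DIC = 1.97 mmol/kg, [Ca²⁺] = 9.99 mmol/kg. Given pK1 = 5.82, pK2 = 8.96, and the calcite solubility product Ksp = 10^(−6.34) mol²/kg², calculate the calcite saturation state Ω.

α₂ = 1 / (1 + [H⁺]/K2 + [H⁺]²/(K1K2)) = 1 / (1 + 10^+0.89 + 10^-1.36)
   = 1 / (1 + 7.7625 + 0.043652) = 1/8.8061 = 0.1136
[CO3²⁻] = α₂ × DIC = 0.1136 × 1.97 = 0.2237 mmol/kg
Ksp = 10^(−6.34) = 4.571×10^-7
Ω = [Ca²⁺][CO3²⁻]/Ksp = (9.99×10^-3)(2.237×10^-4) / 4.571×10^-7 = 4.89

Ω = 4.89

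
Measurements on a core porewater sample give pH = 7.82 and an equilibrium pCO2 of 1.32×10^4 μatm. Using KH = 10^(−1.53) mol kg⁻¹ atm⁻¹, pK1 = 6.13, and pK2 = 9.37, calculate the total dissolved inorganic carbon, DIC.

DIC = 20.0 mmol/kg

[CO2*] = KH · pCO2 = 10^(−1.53) × 1.32×10^4×10^-6 = 3.896×10^-4 mol/kg
α₀ = 1/(1 + K1/[H⁺] + K1K2/[H⁺]²) = 1/(1 + 10^+1.69 + 10^+0.14) = 0.01947
DIC = [CO2*]/α₀ = 3.896×10^-4 / 0.01947 = 20.0 mmol/kg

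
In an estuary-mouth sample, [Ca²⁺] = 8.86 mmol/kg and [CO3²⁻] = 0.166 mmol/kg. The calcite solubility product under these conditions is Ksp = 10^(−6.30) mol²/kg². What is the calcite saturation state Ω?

Ω = 2.93

Ksp = 10^(−6.30) = 5.012×10^-7
Ω = [Ca²⁺][CO3²⁻]/Ksp = (8.86×10^-3)(0.166×10^-3) / 5.012×10^-7 = 2.93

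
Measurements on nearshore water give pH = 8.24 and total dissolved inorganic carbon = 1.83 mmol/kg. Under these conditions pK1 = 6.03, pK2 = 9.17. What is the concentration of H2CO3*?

α₀ = 1 / (1 + K1/[H⁺] + K1K2/[H⁺]²) = 1 / (1 + 10^+2.21 + 10^+1.28)
   = 1 / (1 + 162.18 + 19.055) = 1/182.24 = 0.005487
[CO2*] = α₀ × DIC = 0.005487 × 1.83 = 0.0100 mmol/kg = 10.0 μmol/kg

[CO2*] = 10.0 μmol/kg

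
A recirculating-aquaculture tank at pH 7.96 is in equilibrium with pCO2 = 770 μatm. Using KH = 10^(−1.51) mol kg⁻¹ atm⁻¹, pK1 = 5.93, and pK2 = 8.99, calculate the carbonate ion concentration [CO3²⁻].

[CO3²⁻] = 0.238 mmol/kg

[CO2*] = KH · pCO2 = 10^(−1.51) × 770×10^-6 = 2.380×10^-5 mol/kg
α₀ = 1/(1 + K1/[H⁺] + K1K2/[H⁺]²) = 1/(1 + 10^+2.03 + 10^+1.00) = 0.008464
DIC = [CO2*]/α₀ = 2.380×10^-5 / 0.008464 = 2.811 mmol/kg
[CO3²⁻] = α₂·DIC; α₂ = 0.08464, so [CO3²⁻] = 0.08464 × 2.811 = 0.238 mmol/kg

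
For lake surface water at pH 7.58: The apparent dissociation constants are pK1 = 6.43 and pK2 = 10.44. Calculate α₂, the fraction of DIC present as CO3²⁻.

α₂ = 0.00129

α₂ = 1 / (1 + [H⁺]/K2 + [H⁺]²/(K1K2)) = 1 / (1 + 10^+2.86 + 10^+1.71)
   = 1 / (1 + 724.44 + 51.286) = 1/776.72 = 0.001287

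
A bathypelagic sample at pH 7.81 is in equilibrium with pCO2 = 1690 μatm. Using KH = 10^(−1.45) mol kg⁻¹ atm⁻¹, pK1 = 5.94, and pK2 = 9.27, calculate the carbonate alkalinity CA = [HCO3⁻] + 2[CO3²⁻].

CA = 4.75 mmol/kg

[CO2*] = KH · pCO2 = 10^(−1.45) × 1690×10^-6 = 5.996×10^-5 mol/kg
α₀ = 1/(1 + K1/[H⁺] + K1K2/[H⁺]²) = 1/(1 + 10^+1.87 + 10^+0.41) = 0.01287
DIC = [CO2*]/α₀ = 5.996×10^-5 / 0.01287 = 4.659 mmol/kg
CA = (α₁ + 2α₂)·DIC = (0.9540 + 2×0.03308) × 4.659 = 4.75 mmol/kg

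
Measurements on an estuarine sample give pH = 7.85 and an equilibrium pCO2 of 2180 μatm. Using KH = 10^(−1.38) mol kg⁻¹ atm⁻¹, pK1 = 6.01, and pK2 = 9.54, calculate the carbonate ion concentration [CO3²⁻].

[CO3²⁻] = 0.128 mmol/kg

[CO2*] = KH · pCO2 = 10^(−1.38) × 2180×10^-6 = 9.088×10^-5 mol/kg
α₀ = 1/(1 + K1/[H⁺] + K1K2/[H⁺]²) = 1/(1 + 10^+1.84 + 10^+0.15) = 0.01397
DIC = [CO2*]/α₀ = 9.088×10^-5 / 0.01397 = 6.506 mmol/kg
[CO3²⁻] = α₂·DIC; α₂ = 0.01973, so [CO3²⁻] = 0.01973 × 6.506 = 0.128 mmol/kg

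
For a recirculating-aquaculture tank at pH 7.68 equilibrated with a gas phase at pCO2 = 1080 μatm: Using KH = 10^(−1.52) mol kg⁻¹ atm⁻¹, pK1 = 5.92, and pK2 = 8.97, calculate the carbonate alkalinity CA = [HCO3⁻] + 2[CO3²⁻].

CA = 2.07 mmol/kg

[CO2*] = KH · pCO2 = 10^(−1.52) × 1080×10^-6 = 3.262×10^-5 mol/kg
α₀ = 1/(1 + K1/[H⁺] + K1K2/[H⁺]²) = 1/(1 + 10^+1.76 + 10^+0.47) = 0.01626
DIC = [CO2*]/α₀ = 3.262×10^-5 / 0.01626 = 2.006 mmol/kg
CA = (α₁ + 2α₂)·DIC = (0.9357 + 2×0.04799) × 2.006 = 2.07 mmol/kg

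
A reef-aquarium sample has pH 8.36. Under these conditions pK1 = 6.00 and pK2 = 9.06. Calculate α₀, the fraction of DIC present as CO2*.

α₀ = 0.00363

α₀ = 1 / (1 + K1/[H⁺] + K1K2/[H⁺]²) = 1 / (1 + 10^+2.36 + 10^+1.66)
   = 1 / (1 + 229.09 + 45.709) = 1/275.80 = 0.003626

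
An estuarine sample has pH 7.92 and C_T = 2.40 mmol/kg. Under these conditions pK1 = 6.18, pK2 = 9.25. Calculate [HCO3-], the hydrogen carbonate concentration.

[HCO3⁻] = 2.25 mmol/kg

α₁ = 1 / (1 + [H⁺]/K1 + K2/[H⁺]) = 1 / (1 + 10^-1.74 + 10^-1.33)
   = 1 / (1 + 0.018197 + 0.046774) = 1/1.0650 = 0.9390
[HCO3⁻] = α₁ × DIC = 0.9390 × 2.40 = 2.25 mmol/kg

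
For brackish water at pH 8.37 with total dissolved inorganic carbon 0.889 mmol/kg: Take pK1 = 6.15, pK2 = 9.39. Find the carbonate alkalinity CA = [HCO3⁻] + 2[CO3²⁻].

CA = 0.961 mmol/kg

CA = [HCO3⁻] + 2[CO3²⁻] = (α₁ + 2α₂)·DIC
At pH 8.37: [H⁺]/K1 = 10^-2.22 = 0.0060256, K2/[H⁺] = 10^-1.02 = 0.095499
α₁ = 1/(1 + 0.0060256 + 0.095499) = 1/1.1015 = 0.9078; α₂ = α₁·K2/[H⁺] = 0.08670
α₁ + 2α₂ = 1.0812
CA = 1.0812 × 0.889 = 0.961 mmol/kg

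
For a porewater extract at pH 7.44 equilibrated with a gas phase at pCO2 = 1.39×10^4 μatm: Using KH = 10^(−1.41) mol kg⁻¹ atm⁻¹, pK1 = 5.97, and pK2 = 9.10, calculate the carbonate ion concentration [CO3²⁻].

[CO2*] = KH · pCO2 = 10^(−1.41) × 1.39×10^4×10^-6 = 5.408×10^-4 mol/kg
α₀ = 1/(1 + K1/[H⁺] + K1K2/[H⁺]²) = 1/(1 + 10^+1.47 + 10^-0.19) = 0.03209
DIC = [CO2*]/α₀ = 5.408×10^-4 / 0.03209 = 16.85 mmol/kg
[CO3²⁻] = α₂·DIC; α₂ = 0.02072, so [CO3²⁻] = 0.02072 × 16.85 = 0.349 mmol/kg

[CO3²⁻] = 0.349 mmol/kg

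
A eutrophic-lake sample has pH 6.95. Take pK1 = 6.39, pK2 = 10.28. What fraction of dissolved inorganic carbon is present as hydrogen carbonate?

α₁ = 0.784

α₁ = 1 / (1 + [H⁺]/K1 + K2/[H⁺]) = 1 / (1 + 10^-0.56 + 10^-3.33)
   = 1 / (1 + 0.27542 + 0.00046774) = 1/1.2759 = 0.7838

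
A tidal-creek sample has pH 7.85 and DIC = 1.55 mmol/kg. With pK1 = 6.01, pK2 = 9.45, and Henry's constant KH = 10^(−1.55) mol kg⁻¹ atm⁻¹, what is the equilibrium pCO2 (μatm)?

pCO2 = 765 μatm

α₀ = 1 / (1 + K1/[H⁺] + K1K2/[H⁺]²) = 1 / (1 + 10^+1.84 + 10^+0.24)
   = 1 / (1 + 69.183 + 1.7378) = 1/71.921 = 0.01390
[CO2*] = α₀ × DIC = 0.01390 × 1.55 = 0.02155 mmol/kg
pCO2 = [CO2*]/KH = 2.155×10^-5 / 2.818×10^-2 = 765 μatm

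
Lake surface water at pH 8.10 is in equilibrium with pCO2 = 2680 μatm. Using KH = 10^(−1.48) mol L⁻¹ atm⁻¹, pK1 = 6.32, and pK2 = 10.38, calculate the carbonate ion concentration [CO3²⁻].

[CO3²⁻] = 0.0281 mmol/L

[CO2*] = KH · pCO2 = 10^(−1.48) × 2680×10^-6 = 8.874×10^-5 mol/L
α₀ = 1/(1 + K1/[H⁺] + K1K2/[H⁺]²) = 1/(1 + 10^+1.78 + 10^-0.50) = 0.01624
DIC = [CO2*]/α₀ = 8.874×10^-5 / 0.01624 = 5.464 mmol/L
[CO3²⁻] = α₂·DIC; α₂ = 0.005136, so [CO3²⁻] = 0.005136 × 5.464 = 0.0281 mmol/L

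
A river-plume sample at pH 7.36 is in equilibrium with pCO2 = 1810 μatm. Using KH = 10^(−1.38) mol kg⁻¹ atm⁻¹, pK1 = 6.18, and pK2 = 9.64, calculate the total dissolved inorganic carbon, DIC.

DIC = 1.22 mmol/kg

[CO2*] = KH · pCO2 = 10^(−1.38) × 1810×10^-6 = 7.545×10^-5 mol/kg
α₀ = 1/(1 + K1/[H⁺] + K1K2/[H⁺]²) = 1/(1 + 10^+1.18 + 10^-1.10) = 0.06167
DIC = [CO2*]/α₀ = 7.545×10^-5 / 0.06167 = 1.22 mmol/kg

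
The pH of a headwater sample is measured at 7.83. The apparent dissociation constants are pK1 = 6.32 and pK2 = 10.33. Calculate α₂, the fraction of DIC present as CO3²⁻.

α₂ = 0.00306

α₂ = 1 / (1 + [H⁺]/K2 + [H⁺]²/(K1K2)) = 1 / (1 + 10^+2.50 + 10^+0.99)
   = 1 / (1 + 316.23 + 9.7724) = 1/327.00 = 0.003058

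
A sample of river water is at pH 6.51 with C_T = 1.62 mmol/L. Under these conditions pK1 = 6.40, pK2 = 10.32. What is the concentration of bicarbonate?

[HCO3⁻] = 0.912 mmol/L

α₁ = 1 / (1 + [H⁺]/K1 + K2/[H⁺]) = 1 / (1 + 10^-0.11 + 10^-3.81)
   = 1 / (1 + 0.77625 + 0.00015488) = 1/1.7764 = 0.5629
[HCO3⁻] = α₁ × DIC = 0.5629 × 1.62 = 0.912 mmol/L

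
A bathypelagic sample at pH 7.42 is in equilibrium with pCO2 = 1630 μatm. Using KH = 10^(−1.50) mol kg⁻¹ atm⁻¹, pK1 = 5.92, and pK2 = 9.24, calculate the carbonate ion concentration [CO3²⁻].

[CO3²⁻] = 0.0247 mmol/kg

[CO2*] = KH · pCO2 = 10^(−1.50) × 1630×10^-6 = 5.155×10^-5 mol/kg
α₀ = 1/(1 + K1/[H⁺] + K1K2/[H⁺]²) = 1/(1 + 10^+1.50 + 10^-0.32) = 0.03021
DIC = [CO2*]/α₀ = 5.155×10^-5 / 0.03021 = 1.706 mmol/kg
[CO3²⁻] = α₂·DIC; α₂ = 0.01446, so [CO3²⁻] = 0.01446 × 1.706 = 0.0247 mmol/kg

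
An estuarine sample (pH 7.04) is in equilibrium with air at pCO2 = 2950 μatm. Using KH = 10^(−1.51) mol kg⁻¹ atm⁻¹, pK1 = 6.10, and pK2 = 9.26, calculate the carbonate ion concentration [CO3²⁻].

[CO2*] = KH · pCO2 = 10^(−1.51) × 2950×10^-6 = 9.116×10^-5 mol/kg
α₀ = 1/(1 + K1/[H⁺] + K1K2/[H⁺]²) = 1/(1 + 10^+0.94 + 10^-1.28) = 0.1024
DIC = [CO2*]/α₀ = 9.116×10^-5 / 0.1024 = 0.8900 mmol/kg
[CO3²⁻] = α₂·DIC; α₂ = 0.005376, so [CO3²⁻] = 0.005376 × 0.8900 = 0.00478 mmol/kg = 4.78 μmol/kg

[CO3²⁻] = 4.78 μmol/kg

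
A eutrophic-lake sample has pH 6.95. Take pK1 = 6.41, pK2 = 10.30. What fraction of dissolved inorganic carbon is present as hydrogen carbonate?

α₁ = 0.776

α₁ = 1 / (1 + [H⁺]/K1 + K2/[H⁺]) = 1 / (1 + 10^-0.54 + 10^-3.35)
   = 1 / (1 + 0.28840 + 0.00044668) = 1/1.2888 = 0.7759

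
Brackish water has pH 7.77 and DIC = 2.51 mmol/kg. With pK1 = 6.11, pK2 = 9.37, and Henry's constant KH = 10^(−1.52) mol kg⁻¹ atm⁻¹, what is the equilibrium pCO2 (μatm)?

α₀ = 1 / (1 + K1/[H⁺] + K1K2/[H⁺]²) = 1 / (1 + 10^+1.66 + 10^+0.06)
   = 1 / (1 + 45.709 + 1.1482) = 1/47.857 = 0.02090
[CO2*] = α₀ × DIC = 0.02090 × 2.51 = 0.05245 mmol/kg
pCO2 = [CO2*]/KH = 5.245×10^-5 / 3.020×10^-2 = 1740 μatm

pCO2 = 1740 μatm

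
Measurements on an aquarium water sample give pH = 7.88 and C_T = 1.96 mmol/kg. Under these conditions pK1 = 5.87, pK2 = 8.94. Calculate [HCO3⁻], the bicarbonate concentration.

[HCO3⁻] = 1.79 mmol/kg

α₁ = 1 / (1 + [H⁺]/K1 + K2/[H⁺]) = 1 / (1 + 10^-2.01 + 10^-1.06)
   = 1 / (1 + 0.0097724 + 0.087096) = 1/1.0969 = 0.9117
[HCO3⁻] = α₁ × DIC = 0.9117 × 1.96 = 1.79 mmol/kg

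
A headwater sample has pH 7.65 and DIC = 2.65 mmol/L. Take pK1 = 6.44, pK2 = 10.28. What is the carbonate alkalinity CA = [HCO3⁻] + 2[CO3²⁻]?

CA = [HCO3⁻] + 2[CO3²⁻] = (α₁ + 2α₂)·DIC
At pH 7.65: [H⁺]/K1 = 10^-1.21 = 0.061660, K2/[H⁺] = 10^-2.63 = 0.0023442
α₁ = 1/(1 + 0.061660 + 0.0023442) = 1/1.0640 = 0.9398; α₂ = α₁·K2/[H⁺] = 0.002203
α₁ + 2α₂ = 0.9443
CA = 0.9443 × 2.65 = 2.50 mmol/L

CA = 2.50 mmol/L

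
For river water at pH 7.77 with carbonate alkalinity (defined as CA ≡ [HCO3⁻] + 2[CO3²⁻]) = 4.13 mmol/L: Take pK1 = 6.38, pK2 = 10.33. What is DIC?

DIC = 4.29 mmol/L

CA = [HCO3⁻] + 2[CO3²⁻] = (α₁ + 2α₂)·DIC
At pH 7.77: [H⁺]/K1 = 10^-1.39 = 0.040738, K2/[H⁺] = 10^-2.56 = 0.0027542
α₁ = 1/(1 + 0.040738 + 0.0027542) = 1/1.0435 = 0.9583; α₂ = α₁·K2/[H⁺] = 0.002639
α₁ + 2α₂ = 0.9636
DIC = CA / (α₁ + 2α₂) = 4.13 / 0.9636 = 4.29 mmol/L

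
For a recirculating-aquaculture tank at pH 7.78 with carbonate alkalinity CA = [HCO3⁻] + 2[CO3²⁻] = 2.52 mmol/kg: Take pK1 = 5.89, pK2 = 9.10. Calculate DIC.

DIC = 2.44 mmol/kg

CA = [HCO3⁻] + 2[CO3²⁻] = (α₁ + 2α₂)·DIC
At pH 7.78: [H⁺]/K1 = 10^-1.89 = 0.012882, K2/[H⁺] = 10^-1.32 = 0.047863
α₁ = 1/(1 + 0.012882 + 0.047863) = 1/1.0607 = 0.9427; α₂ = α₁·K2/[H⁺] = 0.04512
α₁ + 2α₂ = 1.0330
DIC = CA / (α₁ + 2α₂) = 2.52 / 1.0330 = 2.44 mmol/kg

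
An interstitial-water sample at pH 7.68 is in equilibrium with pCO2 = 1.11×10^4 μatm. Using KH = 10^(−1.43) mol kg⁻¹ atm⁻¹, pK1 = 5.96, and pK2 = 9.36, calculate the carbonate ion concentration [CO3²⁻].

[CO2*] = KH · pCO2 = 10^(−1.43) × 1.11×10^4×10^-6 = 4.124×10^-4 mol/kg
α₀ = 1/(1 + K1/[H⁺] + K1K2/[H⁺]²) = 1/(1 + 10^+1.72 + 10^+0.04) = 0.01832
DIC = [CO2*]/α₀ = 4.124×10^-4 / 0.01832 = 22.51 mmol/kg
[CO3²⁻] = α₂·DIC; α₂ = 0.02009, so [CO3²⁻] = 0.02009 × 22.51 = 0.452 mmol/kg

[CO3²⁻] = 0.452 mmol/kg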